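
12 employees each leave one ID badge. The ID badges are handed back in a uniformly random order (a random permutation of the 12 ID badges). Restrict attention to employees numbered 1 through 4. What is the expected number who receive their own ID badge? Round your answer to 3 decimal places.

Let Xᵢ = 1 if person i gets their own ID badge. For each i, P(Xᵢ=1) = 1/12.
By linearity of expectation, E[X₁+…+X_4] = 4·(1/12) = 1/3.
≈ 0.333

0.333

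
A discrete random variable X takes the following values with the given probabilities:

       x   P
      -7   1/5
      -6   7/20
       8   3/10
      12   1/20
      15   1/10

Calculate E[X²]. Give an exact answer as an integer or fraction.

713/10

E[X²] = (1/5)·49 + (7/20)·36 + (3/10)·64 + (1/20)·144 + (1/10)·225
     = 713/10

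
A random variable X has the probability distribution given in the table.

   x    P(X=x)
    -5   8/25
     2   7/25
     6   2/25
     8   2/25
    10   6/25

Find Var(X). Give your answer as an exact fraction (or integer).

E[X] = (8/25)·(-5) + (7/25)·2 + (2/25)·6 + (2/25)·8 + (6/25)·10 = 62/25
E[X²] = (8/25)·25 + (7/25)·4 + (2/25)·36 + (2/25)·64 + (6/25)·100 = 1028/25
Var(X) = 1028/25 − (62/25)² = 21856/625

21856/625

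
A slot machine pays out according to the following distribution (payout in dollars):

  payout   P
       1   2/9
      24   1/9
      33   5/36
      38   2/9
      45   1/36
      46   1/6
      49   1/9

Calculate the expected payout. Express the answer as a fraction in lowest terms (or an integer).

545/18 dollars

E[X] = (2/9)·1 + (1/9)·24 + (5/36)·33 + (2/9)·38 + (1/36)·45 + (1/6)·46 + (1/9)·49
     = 545/18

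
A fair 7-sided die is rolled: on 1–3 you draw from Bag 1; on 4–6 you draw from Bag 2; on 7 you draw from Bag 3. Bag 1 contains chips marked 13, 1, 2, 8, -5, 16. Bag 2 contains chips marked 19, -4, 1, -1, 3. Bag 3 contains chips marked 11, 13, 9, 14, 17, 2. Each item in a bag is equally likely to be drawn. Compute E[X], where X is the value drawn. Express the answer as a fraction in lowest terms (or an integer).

E[X | Bag 1] = (13 + 1 + 2 + 8 − 5 + 16)/6 = 35/6
E[X | Bag 2] = (19 − 4 + 1 − 1 + 3)/5 = 18/5
E[X | Bag 3] = (11 + 13 + 9 + 14 + 17 + 2)/6 = 11
E[X] = (3/7)·35/6 + (3/7)·18/5 + (1/7)·11 = 393/70

393/70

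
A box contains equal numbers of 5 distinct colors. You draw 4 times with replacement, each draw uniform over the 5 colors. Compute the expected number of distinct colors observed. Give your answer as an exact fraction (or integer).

Let Xⱼ=1 if type j appears at least once. P(Xⱼ=1) = 1 − ((5−1)/5)^4 = 369/625.
E[#distinct] = 5·369/625 = 369/125.

369/125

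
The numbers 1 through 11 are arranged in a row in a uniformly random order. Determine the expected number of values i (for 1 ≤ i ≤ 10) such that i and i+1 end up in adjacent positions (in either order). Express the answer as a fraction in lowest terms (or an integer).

20/11

For each i ∈ {1,…,10}, let Xᵢ = 1 if i and i+1 are adjacent. P(Xᵢ=1) = 2·(11−1)!/11! = 2/11.
By linearity, E[ΣXᵢ] = (10)·(2/11) = 20/11.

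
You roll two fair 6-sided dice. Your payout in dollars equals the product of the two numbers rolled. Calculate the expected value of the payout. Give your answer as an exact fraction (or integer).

49/4 dollars

Distribution of the product of the two numbers rolled: 1 w.p. 1/36, 2 w.p. 1/18, 3 w.p. 1/18, 4 w.p. 1/12, 5 w.p. 1/18, 6 w.p. 1/9, …
E[payout] = (1/36)·1 + (1/18)·2 + (1/18)·3 + (1/12)·4 + (1/18)·5 + (1/9)·6 + (1/18)·8 + (1/36)·9 + (1/18)·10 + (1/9)·12 + (1/18)·15 + (1/36)·16 + (1/18)·18 + (1/18)·20 + (1/18)·24 + (1/36)·25 + (1/18)·30 + (1/36)·36 = 49/4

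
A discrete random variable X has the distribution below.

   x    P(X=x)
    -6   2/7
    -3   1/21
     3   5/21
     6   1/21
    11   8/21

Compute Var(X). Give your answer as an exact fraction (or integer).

446/9

E[X] = (2/7)·(-6) + (1/21)·(-3) + (5/21)·3 + (1/21)·6 + (8/21)·11 = 10/3
E[X²] = (2/7)·36 + (1/21)·9 + (5/21)·9 + (1/21)·36 + (8/21)·121 = 182/3
Var(X) = 182/3 − (10/3)² = 446/9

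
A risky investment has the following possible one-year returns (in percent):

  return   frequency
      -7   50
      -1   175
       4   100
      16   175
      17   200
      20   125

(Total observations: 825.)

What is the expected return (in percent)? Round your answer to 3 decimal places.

10.394

Total = 825, so P(return=-7) = 50/825, etc.
E[X] = (2/33)·(-7) + (7/33)·(-1) + (4/33)·4 + (7/33)·16 + (8/33)·17 + (5/33)·20
     = 343/33 ≈ 10.394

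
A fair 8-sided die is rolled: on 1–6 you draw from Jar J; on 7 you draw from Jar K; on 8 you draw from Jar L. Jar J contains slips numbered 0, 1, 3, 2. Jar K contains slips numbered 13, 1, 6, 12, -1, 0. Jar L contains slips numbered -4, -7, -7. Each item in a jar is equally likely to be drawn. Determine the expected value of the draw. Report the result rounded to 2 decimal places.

E[X | Jar J] = (0 + 1 + 3 + 2)/4 = 3/2
E[X | Jar K] = (13 + 1 + 6 + 12 − 1 + 0)/6 = 31/6
E[X | Jar L] = (-4 − 7 − 7)/3 = -6
E[X] = (3/4)·3/2 + (1/8)·31/6 + (1/8)·(-6) = 49/48 ≈ 1.02

1.02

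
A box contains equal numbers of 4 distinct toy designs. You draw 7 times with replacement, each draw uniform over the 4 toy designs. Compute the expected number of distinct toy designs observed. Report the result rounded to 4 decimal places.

Let Xⱼ=1 if type j appears at least once. P(Xⱼ=1) = 1 − ((4−1)/4)^7 = 14197/16384.
E[#distinct] = 4·14197/16384 = 14197/4096.
≈ 3.4661

3.4661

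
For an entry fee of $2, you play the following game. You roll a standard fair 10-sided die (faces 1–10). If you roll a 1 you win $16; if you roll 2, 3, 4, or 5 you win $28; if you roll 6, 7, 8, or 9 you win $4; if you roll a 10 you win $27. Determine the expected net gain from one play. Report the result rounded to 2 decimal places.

$15.10

E[payout] = (2/5)·4 + (1/10)·16 + (1/10)·27 + (2/5)·28 = 171/10
Expected profit = 171/10 − 2 = 151/10 ≈ $15.10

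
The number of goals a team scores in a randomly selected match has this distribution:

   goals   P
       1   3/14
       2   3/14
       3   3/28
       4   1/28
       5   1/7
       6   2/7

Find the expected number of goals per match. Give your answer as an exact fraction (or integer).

E[X] = (3/14)·1 + (3/14)·2 + (3/28)·3 + (1/28)·4 + (1/7)·5 + (2/7)·6
     = 99/28

99/28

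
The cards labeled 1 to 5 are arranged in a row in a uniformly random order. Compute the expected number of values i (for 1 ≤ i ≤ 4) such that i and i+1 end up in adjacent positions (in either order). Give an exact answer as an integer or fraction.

For each i ∈ {1,…,4}, let Xᵢ = 1 if i and i+1 are adjacent. P(Xᵢ=1) = 2·(5−1)!/5! = 2/5.
By linearity, E[ΣXᵢ] = (4)·(2/5) = 8/5.

8/5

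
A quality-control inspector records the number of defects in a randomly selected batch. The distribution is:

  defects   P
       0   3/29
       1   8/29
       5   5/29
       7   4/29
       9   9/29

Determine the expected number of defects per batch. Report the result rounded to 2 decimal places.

E[X] = (3/29)·0 + (8/29)·1 + (5/29)·5 + (4/29)·7 + (9/29)·9
     = 142/29 ≈ 4.90

4.90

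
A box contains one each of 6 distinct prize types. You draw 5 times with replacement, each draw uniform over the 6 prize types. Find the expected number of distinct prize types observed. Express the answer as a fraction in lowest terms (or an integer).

Let Xⱼ=1 if type j appears at least once. P(Xⱼ=1) = 1 − ((6−1)/6)^5 = 4651/7776.
E[#distinct] = 6·4651/7776 = 4651/1296.

4651/1296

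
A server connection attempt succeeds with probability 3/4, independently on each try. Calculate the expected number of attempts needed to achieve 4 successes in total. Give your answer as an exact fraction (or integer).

By linearity (sum of 4 independent geometric waits), E[trials] = 4/p = 4/(3/4) = 16/3.

16/3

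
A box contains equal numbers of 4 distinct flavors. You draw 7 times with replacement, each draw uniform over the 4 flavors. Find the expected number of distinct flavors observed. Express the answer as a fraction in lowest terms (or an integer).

Let Xⱼ=1 if type j appears at least once. P(Xⱼ=1) = 1 − ((4−1)/4)^7 = 14197/16384.
E[#distinct] = 4·14197/16384 = 14197/4096.

14197/4096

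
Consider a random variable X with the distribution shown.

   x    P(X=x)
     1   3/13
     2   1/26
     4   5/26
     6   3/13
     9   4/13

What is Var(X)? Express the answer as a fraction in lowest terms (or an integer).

1577/169

E[X] = (3/13)·1 + (1/26)·2 + (5/26)·4 + (3/13)·6 + (4/13)·9 = 68/13
E[X²] = (3/13)·1 + (1/26)·4 + (5/26)·16 + (3/13)·36 + (4/13)·81 = 477/13
Var(X) = 477/13 − (68/13)² = 1577/169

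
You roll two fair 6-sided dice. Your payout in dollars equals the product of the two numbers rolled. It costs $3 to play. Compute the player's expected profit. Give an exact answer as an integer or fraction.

Distribution of the product of the two numbers rolled: 1 w.p. 1/36, 2 w.p. 1/18, 3 w.p. 1/18, 4 w.p. 1/12, 5 w.p. 1/18, 6 w.p. 1/9, …
E[payout] = (1/36)·1 + (1/18)·2 + (1/18)·3 + (1/12)·4 + (1/18)·5 + (1/9)·6 + (1/18)·8 + (1/36)·9 + (1/18)·10 + (1/9)·12 + (1/18)·15 + (1/36)·16 + (1/18)·18 + (1/18)·20 + (1/18)·24 + (1/36)·25 + (1/18)·30 + (1/36)·36 = 49/4
Expected profit = 49/4 − 3 = 37/4

37/4 dollars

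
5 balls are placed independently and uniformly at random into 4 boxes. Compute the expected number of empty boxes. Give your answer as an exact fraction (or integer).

Let Xⱼ=1 if box j is empty. P(Xⱼ=1) = ((4-1)/4)^5 = 243/1024.
By linearity, E[#empty] = 4·243/1024 = 243/256.

243/256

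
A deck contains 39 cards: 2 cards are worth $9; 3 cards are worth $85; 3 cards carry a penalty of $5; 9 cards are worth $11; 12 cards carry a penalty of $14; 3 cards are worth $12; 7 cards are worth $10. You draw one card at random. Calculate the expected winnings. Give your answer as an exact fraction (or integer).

295/39 dollars

E[payout] = (2/39)·9 + (3/39)·85 + (3/39)·(-5) + (9/39)·11 + (12/39)·(-14) + (3/39)·12 + (7/39)·10 = 295/39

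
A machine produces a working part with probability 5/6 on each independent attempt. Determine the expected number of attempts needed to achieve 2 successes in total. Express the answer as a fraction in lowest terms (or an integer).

12/5

By linearity (sum of 2 independent geometric waits), E[trials] = 2/p = 2/(5/6) = 12/5.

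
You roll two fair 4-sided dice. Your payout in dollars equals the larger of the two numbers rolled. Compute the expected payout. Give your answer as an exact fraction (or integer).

25/8 dollars

Distribution of the larger of the two numbers rolled: 1 w.p. 1/16, 2 w.p. 3/16, 3 w.p. 5/16, 4 w.p. 7/16
E[payout] = (1/16)·1 + (3/16)·2 + (5/16)·3 + (7/16)·4 = 25/8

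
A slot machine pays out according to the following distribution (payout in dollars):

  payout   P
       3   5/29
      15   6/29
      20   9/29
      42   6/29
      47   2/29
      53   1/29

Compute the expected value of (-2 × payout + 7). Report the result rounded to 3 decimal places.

-40.172

E[-2x+7] = (5/29)·1 + (6/29)·(-23) + (9/29)·(-33) + (6/29)·(-77) + (2/29)·(-87) + (1/29)·(-99)
     = -1165/29 ≈ -40.172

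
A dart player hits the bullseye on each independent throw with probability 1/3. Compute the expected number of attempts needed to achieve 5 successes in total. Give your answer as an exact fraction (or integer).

15

By linearity (sum of 5 independent geometric waits), E[trials] = 5/p = 5/(1/3) = 15.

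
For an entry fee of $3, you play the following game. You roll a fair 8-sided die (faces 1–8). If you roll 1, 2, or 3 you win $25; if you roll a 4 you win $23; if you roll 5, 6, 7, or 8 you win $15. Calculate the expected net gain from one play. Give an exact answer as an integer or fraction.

67/4 dollars

E[payout] = (1/2)·15 + (1/8)·23 + (3/8)·25 = 79/4
Expected profit = 79/4 − 3 = 67/4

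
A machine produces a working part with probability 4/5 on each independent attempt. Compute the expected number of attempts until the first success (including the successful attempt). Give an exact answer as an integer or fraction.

For a geometric distribution, E[trials] = 1/p = 1/(4/5) = 5/4.

5/4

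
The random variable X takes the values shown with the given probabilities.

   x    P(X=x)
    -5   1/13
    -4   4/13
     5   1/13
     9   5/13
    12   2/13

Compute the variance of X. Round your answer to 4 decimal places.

45.4556

E[X] = (1/13)·(-5) + (4/13)·(-4) + (1/13)·5 + (5/13)·9 + (2/13)·12 = 53/13
E[X²] = (1/13)·25 + (4/13)·16 + (1/13)·25 + (5/13)·81 + (2/13)·144 = 807/13
Var(X) = 807/13 − (53/13)² = 7682/169 ≈ 45.4556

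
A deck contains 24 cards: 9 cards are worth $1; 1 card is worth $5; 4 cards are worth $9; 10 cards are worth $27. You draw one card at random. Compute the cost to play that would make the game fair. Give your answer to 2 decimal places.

E[payout] = (9/24)·1 + (1/24)·5 + (4/24)·9 + (10/24)·27 = 40/3
Fair fee = E[payout] = 40/3 ≈ $13.33

$13.33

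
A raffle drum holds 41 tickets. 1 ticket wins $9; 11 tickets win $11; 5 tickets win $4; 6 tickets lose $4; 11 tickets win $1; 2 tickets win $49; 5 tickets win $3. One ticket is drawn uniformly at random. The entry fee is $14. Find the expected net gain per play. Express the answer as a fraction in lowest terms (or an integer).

-324/41 dollars

E[payout] = (1/41)·9 + (11/41)·11 + (5/41)·4 + (6/41)·(-4) + (11/41)·1 + (2/41)·49 + (5/41)·3 = 250/41
Expected profit = 250/41 − 14 = -324/41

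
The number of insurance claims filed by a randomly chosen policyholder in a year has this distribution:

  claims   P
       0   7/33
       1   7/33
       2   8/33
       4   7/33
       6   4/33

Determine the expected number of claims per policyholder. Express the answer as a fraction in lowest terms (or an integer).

25/11

E[X] = (7/33)·0 + (7/33)·1 + (8/33)·2 + (7/33)·4 + (4/33)·6
     = 25/11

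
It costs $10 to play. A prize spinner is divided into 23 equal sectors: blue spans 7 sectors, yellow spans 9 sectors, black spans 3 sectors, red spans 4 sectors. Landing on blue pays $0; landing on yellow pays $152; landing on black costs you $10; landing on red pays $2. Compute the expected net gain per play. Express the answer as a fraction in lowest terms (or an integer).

E[payout] = (7/23)·0 + (9/23)·152 + (3/23)·(-10) + (4/23)·2 = 1346/23
Expected profit = 1346/23 − 10 = 1116/23

1116/23 dollars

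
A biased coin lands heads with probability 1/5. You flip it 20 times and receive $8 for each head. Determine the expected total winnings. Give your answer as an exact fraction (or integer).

E[#heads] = 20·1/5 = 4 (linearity over flips).
E[winnings] = 8·4 = 32.

$32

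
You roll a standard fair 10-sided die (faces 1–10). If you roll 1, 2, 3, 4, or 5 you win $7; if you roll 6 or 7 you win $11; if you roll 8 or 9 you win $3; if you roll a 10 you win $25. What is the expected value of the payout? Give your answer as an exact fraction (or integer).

44/5 dollars

E[payout] = (1/5)·3 + (1/2)·7 + (1/5)·11 + (1/10)·25 = 44/5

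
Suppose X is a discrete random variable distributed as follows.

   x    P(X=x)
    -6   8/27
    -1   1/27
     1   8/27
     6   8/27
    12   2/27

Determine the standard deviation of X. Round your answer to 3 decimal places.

5.569

E[X] = 31/27, E[X²] = 97/3
Var(X) = E[X²] − (E[X])² = 97/3 − 961/729 = 22610/729
SD(X) = √(22610/729) ≈ 5.569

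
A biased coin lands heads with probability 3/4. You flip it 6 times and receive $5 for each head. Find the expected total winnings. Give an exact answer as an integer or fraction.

E[#heads] = 6·3/4 = 9/2 (linearity over flips).
E[winnings] = 5·9/2 = 45/2.

45/2 dollars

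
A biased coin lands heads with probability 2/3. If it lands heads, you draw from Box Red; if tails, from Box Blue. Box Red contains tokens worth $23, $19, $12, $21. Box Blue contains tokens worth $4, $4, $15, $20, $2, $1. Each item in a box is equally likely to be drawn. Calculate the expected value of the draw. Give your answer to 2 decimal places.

E[X | Box Red] = (23 + 19 + 12 + 21)/4 = 75/4
E[X | Box Blue] = (4 + 4 + 15 + 20 + 2 + 1)/6 = 23/3
E[X] = (2/3)·75/4 + (1/3)·23/3 = 271/18 ≈ 15.06

$15.06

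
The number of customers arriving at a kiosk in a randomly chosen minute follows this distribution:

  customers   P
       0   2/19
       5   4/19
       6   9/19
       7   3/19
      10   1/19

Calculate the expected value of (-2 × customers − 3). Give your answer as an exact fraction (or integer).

E[-2x-3] = (2/19)·(-3) + (4/19)·(-13) + (9/19)·(-15) + (3/19)·(-17) + (1/19)·(-23)
     = -267/19

-267/19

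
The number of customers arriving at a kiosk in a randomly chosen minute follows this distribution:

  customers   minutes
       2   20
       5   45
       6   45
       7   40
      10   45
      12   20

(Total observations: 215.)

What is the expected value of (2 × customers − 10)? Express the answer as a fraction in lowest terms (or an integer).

4

Total = 215, so P(customers=2) = 20/215, etc.
E[2x-10] = (4/43)·(-6) + (9/43)·0 + (9/43)·2 + (8/43)·4 + (9/43)·10 + (4/43)·14
     = 4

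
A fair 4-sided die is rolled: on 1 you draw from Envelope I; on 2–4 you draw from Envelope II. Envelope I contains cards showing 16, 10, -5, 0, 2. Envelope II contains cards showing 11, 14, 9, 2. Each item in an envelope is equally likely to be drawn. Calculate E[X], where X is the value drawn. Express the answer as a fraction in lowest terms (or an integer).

E[X | Envelope I] = (16 + 10 − 5 + 0 + 2)/5 = 23/5
E[X | Envelope II] = (11 + 14 + 9 + 2)/4 = 9
E[X] = (1/4)·23/5 + (3/4)·9 = 79/10

79/10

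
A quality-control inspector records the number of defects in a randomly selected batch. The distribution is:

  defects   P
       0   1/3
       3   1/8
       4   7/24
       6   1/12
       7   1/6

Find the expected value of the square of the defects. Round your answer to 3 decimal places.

16.958

E[X²] = (1/3)·0 + (1/8)·9 + (7/24)·16 + (1/12)·36 + (1/6)·49
     = 407/24 ≈ 16.958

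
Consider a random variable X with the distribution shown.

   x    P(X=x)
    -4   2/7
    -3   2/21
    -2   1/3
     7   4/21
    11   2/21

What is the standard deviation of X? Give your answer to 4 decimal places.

5.2476

E[X] = 2/7, E[X²] = 580/21
Var(X) = E[X²] − (E[X])² = 580/21 − 4/49 = 4048/147
SD(X) = √(4048/147) ≈ 5.2476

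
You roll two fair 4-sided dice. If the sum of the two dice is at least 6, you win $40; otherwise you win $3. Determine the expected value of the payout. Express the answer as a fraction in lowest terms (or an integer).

E[payout] = (5/8)·3 + (3/8)·40 = 135/8

135/8 dollars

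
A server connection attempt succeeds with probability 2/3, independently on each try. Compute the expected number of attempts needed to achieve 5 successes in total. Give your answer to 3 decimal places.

By linearity (sum of 5 independent geometric waits), E[trials] = 5/p = 5/(2/3) = 15/2.
≈ 7.500

7.500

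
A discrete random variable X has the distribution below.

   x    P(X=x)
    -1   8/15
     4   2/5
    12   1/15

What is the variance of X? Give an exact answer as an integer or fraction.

E[X] = (8/15)·(-1) + (2/5)·4 + (1/15)·12 = 28/15
E[X²] = (8/15)·1 + (2/5)·16 + (1/15)·144 = 248/15
Var(X) = 248/15 − (28/15)² = 2936/225

2936/225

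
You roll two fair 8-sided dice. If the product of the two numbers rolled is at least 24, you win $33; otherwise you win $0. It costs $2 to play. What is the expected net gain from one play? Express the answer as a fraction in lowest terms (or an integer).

83/8 dollars

E[payout] = (5/8)·0 + (3/8)·33 = 99/8
Expected profit = 99/8 − 2 = 83/8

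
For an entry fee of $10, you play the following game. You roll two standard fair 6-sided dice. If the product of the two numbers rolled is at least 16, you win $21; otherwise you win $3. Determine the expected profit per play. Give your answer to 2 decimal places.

-$1.50

E[payout] = (25/36)·3 + (11/36)·21 = 17/2
Expected profit = 17/2 − 10 = -3/2 ≈ -$1.50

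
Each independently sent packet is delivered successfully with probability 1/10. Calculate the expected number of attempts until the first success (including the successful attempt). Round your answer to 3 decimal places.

For a geometric distribution, E[trials] = 1/p = 1/(1/10) = 10.
≈ 10.000

10.000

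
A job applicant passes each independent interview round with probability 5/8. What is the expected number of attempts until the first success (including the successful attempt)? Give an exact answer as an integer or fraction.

8/5

For a geometric distribution, E[trials] = 1/p = 1/(5/8) = 8/5.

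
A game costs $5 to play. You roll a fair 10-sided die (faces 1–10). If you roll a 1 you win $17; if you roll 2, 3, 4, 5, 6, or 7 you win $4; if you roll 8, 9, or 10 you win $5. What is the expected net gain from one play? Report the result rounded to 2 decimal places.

E[payout] = (3/5)·4 + (3/10)·5 + (1/10)·17 = 28/5
Expected profit = 28/5 − 5 = 3/5 ≈ $0.60

$0.60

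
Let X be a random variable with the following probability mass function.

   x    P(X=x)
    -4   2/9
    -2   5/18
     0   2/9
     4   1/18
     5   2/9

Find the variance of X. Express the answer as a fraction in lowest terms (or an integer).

899/81

E[X] = (2/9)·(-4) + (5/18)·(-2) + (2/9)·0 + (1/18)·4 + (2/9)·5 = -1/9
E[X²] = (2/9)·16 + (5/18)·4 + (2/9)·0 + (1/18)·16 + (2/9)·25 = 100/9
Var(X) = 100/9 − (-1/9)² = 899/81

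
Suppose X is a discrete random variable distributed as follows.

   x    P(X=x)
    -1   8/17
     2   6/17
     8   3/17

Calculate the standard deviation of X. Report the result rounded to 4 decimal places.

E[X] = 28/17, E[X²] = 224/17
Var(X) = E[X²] − (E[X])² = 224/17 − 784/289 = 3024/289
SD(X) = √(3024/289) ≈ 3.2348

3.2348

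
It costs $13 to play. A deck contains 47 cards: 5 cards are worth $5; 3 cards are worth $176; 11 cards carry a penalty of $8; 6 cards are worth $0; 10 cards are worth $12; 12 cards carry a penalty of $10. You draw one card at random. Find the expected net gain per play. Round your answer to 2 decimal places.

-$3.11

E[payout] = (5/47)·5 + (3/47)·176 + (11/47)·(-8) + (6/47)·0 + (10/47)·12 + (12/47)·(-10) = 465/47
Expected profit = 465/47 − 13 = -146/47 ≈ -$3.11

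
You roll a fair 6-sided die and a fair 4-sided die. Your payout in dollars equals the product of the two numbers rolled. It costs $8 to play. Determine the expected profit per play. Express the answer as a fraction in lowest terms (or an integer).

3/4 dollars

Distribution of the product of the two numbers rolled: 1 w.p. 1/24, 2 w.p. 1/12, 3 w.p. 1/12, 4 w.p. 1/8, 5 w.p. 1/24, 6 w.p. 1/8, …
E[payout] = (1/24)·1 + (1/12)·2 + (1/12)·3 + (1/8)·4 + (1/24)·5 + (1/8)·6 + (1/12)·8 + (1/24)·9 + (1/24)·10 + (1/8)·12 + (1/24)·15 + (1/24)·16 + (1/24)·18 + (1/24)·20 + (1/24)·24 = 35/4
Expected profit = 35/4 − 8 = 3/4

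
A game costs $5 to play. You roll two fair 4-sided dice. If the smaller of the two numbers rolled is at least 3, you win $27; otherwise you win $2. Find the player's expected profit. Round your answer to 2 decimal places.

$3.25

E[payout] = (3/4)·2 + (1/4)·27 = 33/4
Expected profit = 33/4 − 5 = 13/4 ≈ $3.25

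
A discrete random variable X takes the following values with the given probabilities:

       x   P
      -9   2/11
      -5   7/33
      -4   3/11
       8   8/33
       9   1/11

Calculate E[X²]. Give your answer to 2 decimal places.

E[X²] = (2/11)·81 + (7/33)·25 + (3/11)·16 + (8/33)·64 + (1/11)·81
     = 520/11 ≈ 47.27

47.27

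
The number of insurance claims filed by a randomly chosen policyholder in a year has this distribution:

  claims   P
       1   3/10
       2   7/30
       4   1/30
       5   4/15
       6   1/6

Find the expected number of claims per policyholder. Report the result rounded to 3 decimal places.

3.233

E[X] = (3/10)·1 + (7/30)·2 + (1/30)·4 + (4/15)·5 + (1/6)·6
     = 97/30 ≈ 3.233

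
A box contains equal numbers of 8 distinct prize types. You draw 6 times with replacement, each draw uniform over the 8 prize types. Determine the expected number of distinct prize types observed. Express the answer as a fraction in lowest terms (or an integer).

Let Xⱼ=1 if type j appears at least once. P(Xⱼ=1) = 1 − ((8−1)/8)^6 = 144495/262144.
E[#distinct] = 8·144495/262144 = 144495/32768.

144495/32768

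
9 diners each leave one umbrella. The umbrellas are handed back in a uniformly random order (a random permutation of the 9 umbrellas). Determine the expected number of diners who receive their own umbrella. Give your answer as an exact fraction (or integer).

1

Let Xᵢ = 1 if person i gets their own umbrella. For each i, P(Xᵢ=1) = 1/9.
By linearity of expectation, E[X₁+…+X_9] = 9·(1/9) = 1.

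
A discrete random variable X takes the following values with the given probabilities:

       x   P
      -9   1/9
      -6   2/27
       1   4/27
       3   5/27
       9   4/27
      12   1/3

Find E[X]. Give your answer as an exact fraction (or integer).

124/27

E[X] = (1/9)·(-9) + (2/27)·(-6) + (4/27)·1 + (5/27)·3 + (4/27)·9 + (1/3)·12
     = 124/27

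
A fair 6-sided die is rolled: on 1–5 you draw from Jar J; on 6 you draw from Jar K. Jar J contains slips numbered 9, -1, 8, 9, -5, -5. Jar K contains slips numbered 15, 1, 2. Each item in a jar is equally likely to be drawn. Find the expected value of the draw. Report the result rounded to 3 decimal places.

3.083

E[X | Jar J] = (9 − 1 + 8 + 9 − 5 − 5)/6 = 5/2
E[X | Jar K] = (15 + 1 + 2)/3 = 6
E[X] = (5/6)·5/2 + (1/6)·6 = 37/12 ≈ 3.083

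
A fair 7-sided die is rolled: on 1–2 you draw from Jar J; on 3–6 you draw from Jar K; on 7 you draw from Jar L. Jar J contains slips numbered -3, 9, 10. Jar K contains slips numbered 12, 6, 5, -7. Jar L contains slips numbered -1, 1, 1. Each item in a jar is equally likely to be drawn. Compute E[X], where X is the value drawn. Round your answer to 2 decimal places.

3.86

E[X | Jar J] = (-3 + 9 + 10)/3 = 16/3
E[X | Jar K] = (12 + 6 + 5 − 7)/4 = 4
E[X | Jar L] = (-1 + 1 + 1)/3 = 1/3
E[X] = (2/7)·16/3 + (4/7)·4 + (1/7)·1/3 = 27/7 ≈ 3.86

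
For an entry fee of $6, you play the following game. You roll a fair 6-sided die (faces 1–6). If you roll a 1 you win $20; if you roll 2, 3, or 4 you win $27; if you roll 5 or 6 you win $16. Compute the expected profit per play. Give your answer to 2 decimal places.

$16.17

E[payout] = (1/3)·16 + (1/6)·20 + (1/2)·27 = 133/6
Expected profit = 133/6 − 6 = 97/6 ≈ $16.17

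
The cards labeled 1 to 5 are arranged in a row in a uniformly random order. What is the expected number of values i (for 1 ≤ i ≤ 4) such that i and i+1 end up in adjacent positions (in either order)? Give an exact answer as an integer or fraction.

For each i ∈ {1,…,4}, let Xᵢ = 1 if i and i+1 are adjacent. P(Xᵢ=1) = 2·(5−1)!/5! = 2/5.
By linearity, E[ΣXᵢ] = (4)·(2/5) = 8/5.

8/5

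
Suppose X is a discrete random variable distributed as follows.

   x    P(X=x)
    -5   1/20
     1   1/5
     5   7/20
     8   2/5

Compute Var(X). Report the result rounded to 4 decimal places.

E[X] = (1/20)·(-5) + (1/5)·1 + (7/20)·5 + (2/5)·8 = 49/10
E[X²] = (1/20)·25 + (1/5)·1 + (7/20)·25 + (2/5)·64 = 179/5
Var(X) = 179/5 − (49/10)² = 1179/100 ≈ 11.7900

11.7900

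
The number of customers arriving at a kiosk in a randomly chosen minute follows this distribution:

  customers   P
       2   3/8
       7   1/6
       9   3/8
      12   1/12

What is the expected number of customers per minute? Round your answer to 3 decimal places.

6.292

E[X] = (3/8)·2 + (1/6)·7 + (3/8)·9 + (1/12)·12
     = 151/24 ≈ 6.292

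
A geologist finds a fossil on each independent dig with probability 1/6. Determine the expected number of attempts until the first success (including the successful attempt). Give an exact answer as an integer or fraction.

For a geometric distribution, E[trials] = 1/p = 1/(1/6) = 6.

6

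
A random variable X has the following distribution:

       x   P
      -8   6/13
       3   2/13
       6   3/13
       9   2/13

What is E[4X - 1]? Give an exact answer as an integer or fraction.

-37/13

E[4x-1] = (6/13)·(-33) + (2/13)·11 + (3/13)·23 + (2/13)·35
     = -37/13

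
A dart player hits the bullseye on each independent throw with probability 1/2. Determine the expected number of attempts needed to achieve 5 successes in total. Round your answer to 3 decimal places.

10.000

By linearity (sum of 5 independent geometric waits), E[trials] = 5/p = 5/(1/2) = 10.
≈ 10.000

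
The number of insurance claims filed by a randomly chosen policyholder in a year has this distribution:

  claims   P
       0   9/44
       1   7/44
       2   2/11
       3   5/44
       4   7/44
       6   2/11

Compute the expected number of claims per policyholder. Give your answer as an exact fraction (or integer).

57/22

E[X] = (9/44)·0 + (7/44)·1 + (2/11)·2 + (5/44)·3 + (7/44)·4 + (2/11)·6
     = 57/22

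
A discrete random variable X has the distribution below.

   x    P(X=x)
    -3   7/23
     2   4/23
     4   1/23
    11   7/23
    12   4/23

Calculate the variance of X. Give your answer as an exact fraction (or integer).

E[X] = (7/23)·(-3) + (4/23)·2 + (1/23)·4 + (7/23)·11 + (4/23)·12 = 116/23
E[X²] = (7/23)·9 + (4/23)·4 + (1/23)·16 + (7/23)·121 + (4/23)·144 = 66
Var(X) = 66 − (116/23)² = 21458/529

21458/529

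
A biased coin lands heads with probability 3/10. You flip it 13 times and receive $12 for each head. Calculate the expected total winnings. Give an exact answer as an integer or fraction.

E[#heads] = 13·3/10 = 39/10 (linearity over flips).
E[winnings] = 12·39/10 = 234/5.

234/5 dollars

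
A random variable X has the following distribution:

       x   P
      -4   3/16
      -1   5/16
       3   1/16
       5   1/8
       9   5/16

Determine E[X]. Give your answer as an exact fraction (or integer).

E[X] = (3/16)·(-4) + (5/16)·(-1) + (1/16)·3 + (1/8)·5 + (5/16)·9
     = 41/16

41/16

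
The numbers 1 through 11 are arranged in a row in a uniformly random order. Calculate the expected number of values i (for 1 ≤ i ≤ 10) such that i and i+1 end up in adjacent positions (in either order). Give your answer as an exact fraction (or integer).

For each i ∈ {1,…,10}, let Xᵢ = 1 if i and i+1 are adjacent. P(Xᵢ=1) = 2·(11−1)!/11! = 2/11.
By linearity, E[ΣXᵢ] = (10)·(2/11) = 20/11.

20/11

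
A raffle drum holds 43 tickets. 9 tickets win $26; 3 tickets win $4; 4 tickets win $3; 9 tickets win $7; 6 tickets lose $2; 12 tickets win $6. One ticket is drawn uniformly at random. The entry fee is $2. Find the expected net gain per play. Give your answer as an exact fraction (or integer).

E[payout] = (9/43)·26 + (3/43)·4 + (4/43)·3 + (9/43)·7 + (6/43)·(-2) + (12/43)·6 = 381/43
Expected profit = 381/43 − 2 = 295/43

295/43 dollars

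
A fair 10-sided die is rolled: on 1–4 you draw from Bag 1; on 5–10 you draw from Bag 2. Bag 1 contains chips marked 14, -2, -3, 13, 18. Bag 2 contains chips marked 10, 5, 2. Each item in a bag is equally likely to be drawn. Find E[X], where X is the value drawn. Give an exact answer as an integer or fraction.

33/5

E[X | Bag 1] = (14 − 2 − 3 + 13 + 18)/5 = 8
E[X | Bag 2] = (10 + 5 + 2)/3 = 17/3
E[X] = (2/5)·8 + (3/5)·17/3 = 33/5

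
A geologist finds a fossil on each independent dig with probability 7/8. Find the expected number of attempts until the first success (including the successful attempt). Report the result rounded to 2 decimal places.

For a geometric distribution, E[trials] = 1/p = 1/(7/8) = 8/7.
≈ 1.14

1.14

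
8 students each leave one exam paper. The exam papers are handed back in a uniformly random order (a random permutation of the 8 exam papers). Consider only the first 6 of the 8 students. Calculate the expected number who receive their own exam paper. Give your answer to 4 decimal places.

Let Xᵢ = 1 if person i gets their own exam paper. For each i, P(Xᵢ=1) = 1/8.
By linearity of expectation, E[X₁+…+X_6] = 6·(1/8) = 3/4.
≈ 0.7500

0.7500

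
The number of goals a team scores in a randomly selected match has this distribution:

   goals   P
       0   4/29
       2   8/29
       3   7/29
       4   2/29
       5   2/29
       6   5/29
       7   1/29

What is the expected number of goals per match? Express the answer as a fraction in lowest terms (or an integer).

92/29

E[X] = (4/29)·0 + (8/29)·2 + (7/29)·3 + (2/29)·4 + (2/29)·5 + (5/29)·6 + (1/29)·7
     = 92/29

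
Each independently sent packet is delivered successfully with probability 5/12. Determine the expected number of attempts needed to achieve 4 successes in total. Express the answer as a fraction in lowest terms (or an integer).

By linearity (sum of 4 independent geometric waits), E[trials] = 4/p = 4/(5/12) = 48/5.

48/5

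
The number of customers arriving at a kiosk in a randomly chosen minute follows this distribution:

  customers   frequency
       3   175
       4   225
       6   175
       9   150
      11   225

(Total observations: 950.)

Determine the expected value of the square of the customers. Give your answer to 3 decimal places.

Total = 950, so P(customers=3) = 175/950, etc.
E[X²] = (7/38)·9 + (9/38)·16 + (7/38)·36 + (3/19)·81 + (9/38)·121
     = 1017/19 ≈ 53.526

53.526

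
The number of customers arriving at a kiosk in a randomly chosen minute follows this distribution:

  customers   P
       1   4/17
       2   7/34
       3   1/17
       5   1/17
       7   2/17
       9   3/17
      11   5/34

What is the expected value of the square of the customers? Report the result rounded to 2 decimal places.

E[X²] = (4/17)·1 + (7/34)·4 + (1/17)·9 + (1/17)·25 + (2/17)·49 + (3/17)·81 + (5/34)·121
     = 1391/34 ≈ 40.91

40.91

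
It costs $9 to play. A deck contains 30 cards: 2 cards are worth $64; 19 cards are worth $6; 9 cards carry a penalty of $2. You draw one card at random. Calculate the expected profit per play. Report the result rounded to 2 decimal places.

-$1.53

E[payout] = (2/30)·64 + (19/30)·6 + (9/30)·(-2) = 112/15
Expected profit = 112/15 − 9 = -23/15 ≈ -$1.53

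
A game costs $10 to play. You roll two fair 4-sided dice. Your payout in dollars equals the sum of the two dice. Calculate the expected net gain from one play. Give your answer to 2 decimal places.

Distribution of the sum of the two dice: 2 w.p. 1/16, 3 w.p. 1/8, 4 w.p. 3/16, 5 w.p. 1/4, 6 w.p. 3/16, 7 w.p. 1/8, …
E[payout] = (1/16)·2 + (1/8)·3 + (3/16)·4 + (1/4)·5 + (3/16)·6 + (1/8)·7 + (1/16)·8 = 5
Expected profit = 5 − 10 = -5 ≈ -$5.00

-$5.00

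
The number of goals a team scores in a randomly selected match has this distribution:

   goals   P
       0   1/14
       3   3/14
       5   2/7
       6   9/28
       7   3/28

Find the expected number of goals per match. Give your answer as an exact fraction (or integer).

19/4

E[X] = (1/14)·0 + (3/14)·3 + (2/7)·5 + (9/28)·6 + (3/28)·7
     = 19/4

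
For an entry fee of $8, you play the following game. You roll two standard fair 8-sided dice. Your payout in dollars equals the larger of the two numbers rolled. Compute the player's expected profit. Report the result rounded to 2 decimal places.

Distribution of the larger of the two numbers rolled: 1 w.p. 1/64, 2 w.p. 3/64, 3 w.p. 5/64, 4 w.p. 7/64, 5 w.p. 9/64, 6 w.p. 11/64, …
E[payout] = (1/64)·1 + (3/64)·2 + (5/64)·3 + (7/64)·4 + (9/64)·5 + (11/64)·6 + (13/64)·7 + (15/64)·8 = 93/16
Expected profit = 93/16 − 8 = -35/16 ≈ -$2.19

-$2.19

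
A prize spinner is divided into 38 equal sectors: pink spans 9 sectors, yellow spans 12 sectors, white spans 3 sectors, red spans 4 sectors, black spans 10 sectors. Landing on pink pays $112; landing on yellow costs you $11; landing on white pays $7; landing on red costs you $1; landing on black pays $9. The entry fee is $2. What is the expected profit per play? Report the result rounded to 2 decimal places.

$23.87

E[payout] = (9/38)·112 + (12/38)·(-11) + (3/38)·7 + (4/38)·(-1) + (10/38)·9 = 983/38
Expected profit = 983/38 − 2 = 907/38 ≈ $23.87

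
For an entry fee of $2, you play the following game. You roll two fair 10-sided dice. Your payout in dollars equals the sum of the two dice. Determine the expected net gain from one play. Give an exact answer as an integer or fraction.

$9

Distribution of the sum of the two dice: 2 w.p. 1/100, 3 w.p. 1/50, 4 w.p. 3/100, 5 w.p. 1/25, 6 w.p. 1/20, 7 w.p. 3/50, …
E[payout] = (1/100)·2 + (1/50)·3 + (3/100)·4 + (1/25)·5 + (1/20)·6 + (3/50)·7 + (7/100)·8 + (2/25)·9 + (9/100)·10 + (1/10)·11 + (9/100)·12 + (2/25)·13 + (7/100)·14 + (3/50)·15 + (1/20)·16 + (1/25)·17 + (3/100)·18 + (1/50)·19 + (1/100)·20 = 11
Expected profit = 11 − 2 = 9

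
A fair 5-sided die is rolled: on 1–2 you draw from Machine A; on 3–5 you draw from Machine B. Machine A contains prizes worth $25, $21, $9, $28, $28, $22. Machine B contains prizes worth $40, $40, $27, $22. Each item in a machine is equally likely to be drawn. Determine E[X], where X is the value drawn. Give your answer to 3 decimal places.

E[X | Machine A] = (25 + 21 + 9 + 28 + 28 + 22)/6 = 133/6
E[X | Machine B] = (40 + 40 + 27 + 22)/4 = 129/4
E[X] = (2/5)·133/6 + (3/5)·129/4 = 1693/60 ≈ 28.217

$28.217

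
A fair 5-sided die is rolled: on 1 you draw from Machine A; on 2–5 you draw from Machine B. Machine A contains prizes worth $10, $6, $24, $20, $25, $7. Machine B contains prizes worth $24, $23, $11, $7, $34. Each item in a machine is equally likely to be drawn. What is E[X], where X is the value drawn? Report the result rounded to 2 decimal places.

E[X | Machine A] = (10 + 6 + 24 + 20 + 25 + 7)/6 = 46/3
E[X | Machine B] = (24 + 23 + 11 + 7 + 34)/5 = 99/5
E[X] = (1/5)·46/3 + (4/5)·99/5 = 1418/75 ≈ 18.91

$18.91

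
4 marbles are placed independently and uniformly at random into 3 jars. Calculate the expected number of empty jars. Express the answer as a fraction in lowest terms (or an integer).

Let Xⱼ=1 if jar j is empty. P(Xⱼ=1) = ((3-1)/3)^4 = 16/81.
By linearity, E[#empty] = 3·16/81 = 16/27.

16/27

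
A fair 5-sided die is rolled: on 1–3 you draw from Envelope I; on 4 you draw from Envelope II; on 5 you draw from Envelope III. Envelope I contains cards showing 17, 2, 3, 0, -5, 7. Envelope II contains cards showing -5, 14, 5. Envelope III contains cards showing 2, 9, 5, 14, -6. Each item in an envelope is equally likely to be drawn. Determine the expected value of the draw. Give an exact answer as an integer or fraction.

322/75

E[X | Envelope I] = (17 + 2 + 3 + 0 − 5 + 7)/6 = 4
E[X | Envelope II] = (-5 + 14 + 5)/3 = 14/3
E[X | Envelope III] = (2 + 9 + 5 + 14 − 6)/5 = 24/5
E[X] = (3/5)·4 + (1/5)·14/3 + (1/5)·24/5 = 322/75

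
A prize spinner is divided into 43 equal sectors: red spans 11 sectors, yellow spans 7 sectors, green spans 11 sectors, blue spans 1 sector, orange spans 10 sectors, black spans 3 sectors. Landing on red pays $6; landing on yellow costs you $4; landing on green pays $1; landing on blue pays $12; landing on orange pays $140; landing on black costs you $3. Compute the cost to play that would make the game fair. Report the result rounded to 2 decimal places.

$33.77

E[payout] = (11/43)·6 + (7/43)·(-4) + (11/43)·1 + (1/43)·12 + (10/43)·140 + (3/43)·(-3) = 1452/43
Fair fee = E[payout] = 1452/43 ≈ $33.77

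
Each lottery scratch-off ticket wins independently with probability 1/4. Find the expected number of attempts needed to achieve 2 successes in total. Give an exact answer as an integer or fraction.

8

By linearity (sum of 2 independent geometric waits), E[trials] = 2/p = 2/(1/4) = 8.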